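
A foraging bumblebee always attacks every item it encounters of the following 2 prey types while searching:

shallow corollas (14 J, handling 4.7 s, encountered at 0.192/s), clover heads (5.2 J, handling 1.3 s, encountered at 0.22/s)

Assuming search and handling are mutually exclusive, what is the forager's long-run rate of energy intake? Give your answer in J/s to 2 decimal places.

1.75 J/s

R = (0.192×14 + 0.22×5.2) / (1 + 0.192×4.7 + 0.22×1.3) = 3.832/2.188 = 1.751 J/s.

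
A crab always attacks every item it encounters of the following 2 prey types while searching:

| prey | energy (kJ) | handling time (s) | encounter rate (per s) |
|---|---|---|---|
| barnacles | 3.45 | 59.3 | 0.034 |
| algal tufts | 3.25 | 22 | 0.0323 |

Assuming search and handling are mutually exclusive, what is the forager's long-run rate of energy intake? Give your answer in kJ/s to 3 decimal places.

R = Σλ_iE_i / (1 + Σλ_ih_i)
Numerator: 0.034×3.45 + 0.0323×3.25 = 0.2223
Denominator: 1 + 0.034×59.3 + 0.0323×22 = 3.727
R = 0.2223/3.727 = 0.05964 kJ/s

0.060 kJ/s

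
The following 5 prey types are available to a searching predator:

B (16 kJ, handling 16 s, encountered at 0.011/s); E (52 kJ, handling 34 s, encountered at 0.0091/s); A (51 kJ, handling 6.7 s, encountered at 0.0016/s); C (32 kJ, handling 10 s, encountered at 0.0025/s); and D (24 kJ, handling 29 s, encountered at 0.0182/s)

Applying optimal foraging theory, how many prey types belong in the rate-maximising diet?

Profitabilities (E/h, kJ/s): A 7.61, C 3.2, E 1.53, B 1, D 0.828. Add prey in this order while the next type's profitability exceeds the intake rate on those already taken.
Rate on top 1: 0.08073. C: 3.2 > 0.08073 → include.
Rate on top 2: 0.156. E: 1.53 > 0.156 → include.
Rate on top 3: 0.4719. B: 1 > 0.4719 → include.
Rate on top 4: 0.533. D: 0.828 > 0.533 → include.
Optimal diet: A, C, E, B, D — 5 of 5 types.

5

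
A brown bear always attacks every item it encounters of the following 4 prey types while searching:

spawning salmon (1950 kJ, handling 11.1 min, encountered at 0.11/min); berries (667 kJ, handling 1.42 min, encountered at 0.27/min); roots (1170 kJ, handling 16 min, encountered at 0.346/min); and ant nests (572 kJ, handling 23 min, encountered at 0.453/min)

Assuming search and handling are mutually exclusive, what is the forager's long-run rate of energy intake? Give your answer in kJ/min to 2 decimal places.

Energy encountered per unit search time: 0.11×1950 + 0.27×667 + 0.346×1170 + 0.453×572 = 1059 kJ/min.
Handling time per unit search time: 0.11×11.1 + 0.27×1.42 + 0.346×16 + 0.453×23 = 17.56.
Rate = 1059/(1 + 17.56) = 57.03 kJ/min.

57.03 kJ/min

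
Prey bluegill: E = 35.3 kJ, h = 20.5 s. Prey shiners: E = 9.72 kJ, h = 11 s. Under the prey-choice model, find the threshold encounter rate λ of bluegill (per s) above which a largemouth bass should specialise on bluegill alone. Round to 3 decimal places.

Drop shiners once their profitability E₂/h₂ falls below the rate achievable on bluegill alone: E₂/h₂ = λE₁/(1 + λh₁).
Solve for λ: λE₁h₂ = E₂(1 + λh₁) → λ(E₁h₂ − E₂h₁) = E₂ → λ = E₂/(E₁h₂ − E₂h₁).
λ = 9.72/(35.3×11 − 9.72×20.5) = 9.72/189 = 0.05142 per s.

0.051 per s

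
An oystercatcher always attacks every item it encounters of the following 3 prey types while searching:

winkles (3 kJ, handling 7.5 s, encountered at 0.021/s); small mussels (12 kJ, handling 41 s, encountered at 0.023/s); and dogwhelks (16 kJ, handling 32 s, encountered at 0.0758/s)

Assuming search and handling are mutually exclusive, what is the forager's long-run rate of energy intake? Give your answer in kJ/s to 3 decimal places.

R = (0.021×3 + 0.023×12 + 0.0758×16) / (1 + 0.021×7.5 + 0.023×41 + 0.0758×32) = 1.552/4.526 = 0.3429 kJ/s.

0.343 kJ/s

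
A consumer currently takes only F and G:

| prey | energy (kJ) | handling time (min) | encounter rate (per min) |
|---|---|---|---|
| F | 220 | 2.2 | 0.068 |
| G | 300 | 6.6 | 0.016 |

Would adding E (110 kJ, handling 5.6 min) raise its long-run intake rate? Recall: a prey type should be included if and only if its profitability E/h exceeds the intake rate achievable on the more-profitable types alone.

Yes

On F and G alone, R = ΣλE/(1+Σλh) = 19.76/1.255 = 15.74 kJ/min.
E: E/h = 110/5.6 = 19.64 kJ/min.
19.64 > 15.74, so adding E raises the average — include it.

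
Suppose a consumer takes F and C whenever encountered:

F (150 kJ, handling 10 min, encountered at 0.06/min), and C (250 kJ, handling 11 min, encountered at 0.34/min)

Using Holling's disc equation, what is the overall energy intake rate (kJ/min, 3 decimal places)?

R = (0.06×150 + 0.34×250) / (1 + 0.06×10 + 0.34×11) = 94/5.34 = 17.6 kJ/min.

17.603 kJ/min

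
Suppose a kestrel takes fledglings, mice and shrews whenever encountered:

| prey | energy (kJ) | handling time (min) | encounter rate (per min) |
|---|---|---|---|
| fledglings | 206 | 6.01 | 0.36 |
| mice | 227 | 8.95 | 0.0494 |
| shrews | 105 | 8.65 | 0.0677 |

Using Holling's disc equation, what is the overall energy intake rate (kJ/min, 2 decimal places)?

22.07 kJ/min

R = Σλ_iE_i / (1 + Σλ_ih_i)
Numerator: 0.36×206 + 0.0494×227 + 0.0677×105 = 92.48
Denominator: 1 + 0.36×6.01 + 0.0494×8.95 + 0.0677×8.65 = 4.191
R = 92.48/4.191 = 22.07 kJ/min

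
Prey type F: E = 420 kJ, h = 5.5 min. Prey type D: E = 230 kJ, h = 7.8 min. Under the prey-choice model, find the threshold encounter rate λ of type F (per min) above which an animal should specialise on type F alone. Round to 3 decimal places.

At the threshold, the rate on type F alone equals the profitability of type D: λ·420/(1 + λ·5.5) = 230/7.8 = 29.49.
Rearranging, λ(420 − 29.49×5.5) = 29.49, so λ = 29.49/257.8 = 0.1144 per min.

0.114 per min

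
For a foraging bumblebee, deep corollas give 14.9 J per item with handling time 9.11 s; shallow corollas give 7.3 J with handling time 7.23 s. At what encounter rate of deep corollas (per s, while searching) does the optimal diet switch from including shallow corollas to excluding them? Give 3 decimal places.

0.177 per s

The zero-one rule: include shallow corollas iff E₂/h₂ > λE₁/(1+λh₁). Equality gives the switch point.
λE₁h₂ = E₂ + λE₂h₁ ⇒ λ = E₂/(E₁h₂ − E₂h₁) = 7.3/(107.7 − 66.5) = 0.1771 per s.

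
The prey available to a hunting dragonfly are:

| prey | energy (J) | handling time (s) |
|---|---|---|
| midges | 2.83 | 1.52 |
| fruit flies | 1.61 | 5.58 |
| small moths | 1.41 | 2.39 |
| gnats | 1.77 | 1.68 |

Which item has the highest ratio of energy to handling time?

midges

In descending order of E/h:
midges: 2.83/1.52 = 1.86 J/s
gnats: 1.77/1.68 = 1.05 J/s
small moths: 1.41/2.39 = 0.59 J/s
fruit flies: 1.61/5.58 = 0.289 J/s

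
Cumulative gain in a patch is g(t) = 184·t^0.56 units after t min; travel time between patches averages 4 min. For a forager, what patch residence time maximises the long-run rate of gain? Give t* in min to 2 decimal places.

Maximise g(t)/(T+t): set derivative to zero → g'(t)(T+t) = g(t).
g'(t) = 0.56·184·t^-0.44. Setting 0.56·184·t^-0.44 = 184·t^0.56/(4+t) gives 0.56(4+t) = t, so 0.44·t = 0.56×4.
t* = 0.56×4/0.44 = 5.091 min.

5.09 min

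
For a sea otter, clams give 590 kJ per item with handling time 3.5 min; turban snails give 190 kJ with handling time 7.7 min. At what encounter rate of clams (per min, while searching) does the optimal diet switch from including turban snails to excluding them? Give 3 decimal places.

0.049 per min

At the threshold, the rate on clams alone equals the profitability of turban snails: λ·590/(1 + λ·3.5) = 190/7.7 = 24.68.
Rearranging, λ(590 − 24.68×3.5) = 24.68, so λ = 24.68/503.6 = 0.04899 per min.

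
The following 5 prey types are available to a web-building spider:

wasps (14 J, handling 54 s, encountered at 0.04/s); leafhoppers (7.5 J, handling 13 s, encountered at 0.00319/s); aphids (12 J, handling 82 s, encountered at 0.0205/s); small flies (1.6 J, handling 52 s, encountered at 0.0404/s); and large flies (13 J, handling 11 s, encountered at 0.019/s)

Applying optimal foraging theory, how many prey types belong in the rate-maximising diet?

Profitabilities (E/h, J/s): large flies 1.18, leafhoppers 0.577, wasps 0.259, aphids 0.146, small flies 0.0308. Add prey in this order while the next type's profitability exceeds the intake rate on those already taken.
Rate on top 1: 0.2043. leafhoppers: 0.577 > 0.2043 → include.
Rate on top 2: 0.2167. wasps: 0.259 > 0.2167 → include.
Rate on top 3: 0.2436. aphids: 0.146 < 0.2436 → exclude; stop.
Optimal diet: large flies, leafhoppers, wasps — 3 of 5 types.

3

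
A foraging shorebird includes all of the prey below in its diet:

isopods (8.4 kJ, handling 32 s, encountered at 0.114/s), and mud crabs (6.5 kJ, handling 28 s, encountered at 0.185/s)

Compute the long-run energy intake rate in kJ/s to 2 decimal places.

Energy encountered per unit search time: 0.114×8.4 + 0.185×6.5 = 2.16 kJ/s.
Handling time per unit search time: 0.114×32 + 0.185×28 = 8.828.
Rate = 2.16/(1 + 8.828) = 0.2198 kJ/s.

0.22 kJ/s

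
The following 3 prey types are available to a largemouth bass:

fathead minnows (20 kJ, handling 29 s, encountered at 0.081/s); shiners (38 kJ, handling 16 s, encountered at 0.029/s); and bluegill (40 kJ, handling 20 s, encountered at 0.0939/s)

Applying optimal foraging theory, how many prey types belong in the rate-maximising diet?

2

Rank by E/h (kJ/s): shiners 2.38, bluegill 2, fathead minnows 0.69. Include each in turn until the next type's E/h falls below the running intake rate.
Rate on top 1: 0.7527. bluegill: 2 > 0.7527 → include.
Rate on top 2: 1.454. fathead minnows: 0.69 < 1.454 → exclude; stop.
Optimal diet: shiners, bluegill — 2 of 3 types.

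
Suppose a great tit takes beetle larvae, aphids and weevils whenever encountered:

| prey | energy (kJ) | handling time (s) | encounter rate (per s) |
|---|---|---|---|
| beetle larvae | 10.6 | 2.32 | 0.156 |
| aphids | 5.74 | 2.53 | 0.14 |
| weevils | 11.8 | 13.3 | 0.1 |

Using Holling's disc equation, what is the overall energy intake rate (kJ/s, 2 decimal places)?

1.19 kJ/s

Energy encountered per unit search time: 0.156×10.6 + 0.14×5.74 + 0.1×11.8 = 3.637 kJ/s.
Handling time per unit search time: 0.156×2.32 + 0.14×2.53 + 0.1×13.3 = 2.046.
Rate = 3.637/(1 + 2.046) = 1.194 kJ/s.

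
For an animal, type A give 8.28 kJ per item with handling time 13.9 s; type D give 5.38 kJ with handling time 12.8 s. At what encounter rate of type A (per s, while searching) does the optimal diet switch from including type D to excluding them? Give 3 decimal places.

The zero-one rule: include type D iff E₂/h₂ > λE₁/(1+λh₁). Equality gives the switch point.
λE₁h₂ = E₂ + λE₂h₁ ⇒ λ = E₂/(E₁h₂ − E₂h₁) = 5.38/(106 − 74.78) = 0.1724 per s.

0.172 per s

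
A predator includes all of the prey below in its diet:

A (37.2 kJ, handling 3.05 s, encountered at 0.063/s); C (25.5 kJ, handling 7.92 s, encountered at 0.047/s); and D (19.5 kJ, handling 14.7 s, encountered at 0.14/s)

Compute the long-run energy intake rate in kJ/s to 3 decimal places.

R = (0.063×37.2 + 0.047×25.5 + 0.14×19.5) / (1 + 0.063×3.05 + 0.047×7.92 + 0.14×14.7) = 6.272/3.622 = 1.731 kJ/s.

1.731 kJ/s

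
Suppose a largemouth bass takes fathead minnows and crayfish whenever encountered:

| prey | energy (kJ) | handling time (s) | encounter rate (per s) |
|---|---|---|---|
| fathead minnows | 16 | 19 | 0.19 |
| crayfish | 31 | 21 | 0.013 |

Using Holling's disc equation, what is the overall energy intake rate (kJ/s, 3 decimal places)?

0.705 kJ/s

Energy encountered per unit search time: 0.19×16 + 0.013×31 = 3.443 kJ/s.
Handling time per unit search time: 0.19×19 + 0.013×21 = 3.883.
Rate = 3.443/(1 + 3.883) = 0.7051 kJ/s.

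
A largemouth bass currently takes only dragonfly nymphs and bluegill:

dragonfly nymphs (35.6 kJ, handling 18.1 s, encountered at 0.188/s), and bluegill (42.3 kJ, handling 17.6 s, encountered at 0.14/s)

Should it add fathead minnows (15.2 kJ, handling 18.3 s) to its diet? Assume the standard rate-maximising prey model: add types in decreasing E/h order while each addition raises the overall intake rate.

No

On dragonfly nymphs and bluegill alone, R = ΣλE/(1+Σλh) = 12.61/6.867 = 1.837 kJ/s.
Profitability of fathead minnows: 15.2/18.3 = 0.8306 kJ/s.
0.8306 < 1.837, so adding fathead minnows would lower the average — exclude it.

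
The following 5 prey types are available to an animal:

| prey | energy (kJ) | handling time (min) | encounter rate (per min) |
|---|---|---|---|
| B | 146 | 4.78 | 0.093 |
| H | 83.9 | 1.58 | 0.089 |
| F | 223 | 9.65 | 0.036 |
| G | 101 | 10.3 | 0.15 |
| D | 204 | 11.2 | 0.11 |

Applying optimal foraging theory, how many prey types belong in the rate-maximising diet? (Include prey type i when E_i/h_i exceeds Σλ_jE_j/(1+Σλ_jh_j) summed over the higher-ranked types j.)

4

Profitabilities (E/h, kJ/min): H 53.1, B 30.5, F 23.1, D 18.2, G 9.81. Add prey in this order while the next type's profitability exceeds the intake rate on those already taken.
Rate on top 1: 6.547. B: 30.5 > 6.547 → include.
Rate on top 2: 13.28. F: 23.1 > 13.28 → include.
Rate on top 3: 15.04. D: 18.2 > 15.04 → include.
Rate on top 4: 16.28. G: 9.81 < 16.28 → exclude; stop.
Optimal diet: H, B, F, D — 4 of 5 types.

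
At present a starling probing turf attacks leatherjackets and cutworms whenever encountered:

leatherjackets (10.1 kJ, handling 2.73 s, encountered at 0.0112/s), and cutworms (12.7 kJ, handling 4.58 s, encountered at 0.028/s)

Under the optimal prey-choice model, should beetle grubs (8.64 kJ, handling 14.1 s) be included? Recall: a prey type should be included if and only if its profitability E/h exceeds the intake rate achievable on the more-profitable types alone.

Yes

Intake rate on the current diet: R = (0.0112×10.1 + 0.028×12.7) / (1 + 0.0112×2.73 + 0.028×4.58) = 0.4687/1.159 = 0.4045 kJ/s.
beetle grubs: E/h = 8.64/14.1 = 0.6128 kJ/s.
Since 0.6128 > R, including beetle grubs increases the long-run rate.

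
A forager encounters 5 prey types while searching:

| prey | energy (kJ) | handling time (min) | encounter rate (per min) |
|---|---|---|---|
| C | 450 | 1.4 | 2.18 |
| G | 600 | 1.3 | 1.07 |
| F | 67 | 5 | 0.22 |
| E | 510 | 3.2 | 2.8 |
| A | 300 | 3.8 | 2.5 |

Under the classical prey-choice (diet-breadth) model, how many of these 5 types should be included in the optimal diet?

Profitabilities (E/h, kJ/min): G 462, C 321, E 159, A 78.9, F 13.4. Add prey in this order while the next type's profitability exceeds the intake rate on those already taken.
Rate on top 1: 268.5. C: 321 > 268.5 → include.
Rate on top 2: 298.2. E: 159 < 298.2 → exclude; stop.
Optimal diet: G, C — 2 of 5 types.

2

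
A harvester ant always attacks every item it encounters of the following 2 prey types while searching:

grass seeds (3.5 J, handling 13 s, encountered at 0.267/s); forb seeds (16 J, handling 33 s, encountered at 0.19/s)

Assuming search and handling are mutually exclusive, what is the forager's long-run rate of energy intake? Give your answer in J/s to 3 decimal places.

0.370 J/s

Energy encountered per unit search time: 0.267×3.5 + 0.19×16 = 3.974 J/s.
Handling time per unit search time: 0.267×13 + 0.19×33 = 9.741.
Rate = 3.974/(1 + 9.741) = 0.37 J/s.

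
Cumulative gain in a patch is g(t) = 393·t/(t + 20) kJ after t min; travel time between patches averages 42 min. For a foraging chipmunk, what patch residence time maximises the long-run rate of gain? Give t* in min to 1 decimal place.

Maximise g(t)/(T+t): set derivative to zero → g'(t)(T+t) = g(t).
g'(t) = 393·20/(t + 20)². Setting 393·20/(t+20)² = 393t/[(t+20)(42+t)] gives 20(42+t) = t(t+20), so t² = 20×42 = 840.
t* = √840 = 28.98 min.

29.0 min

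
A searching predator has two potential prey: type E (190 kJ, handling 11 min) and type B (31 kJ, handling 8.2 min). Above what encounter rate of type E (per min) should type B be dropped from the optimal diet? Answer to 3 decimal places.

0.025 per min

Drop type B once their profitability E₂/h₂ falls below the rate achievable on type E alone: E₂/h₂ = λE₁/(1 + λh₁).
Solve for λ: λE₁h₂ = E₂(1 + λh₁) → λ(E₁h₂ − E₂h₁) = E₂ → λ = E₂/(E₁h₂ − E₂h₁).
λ = 31/(190×8.2 − 31×11) = 31/1217 = 0.02547 per min.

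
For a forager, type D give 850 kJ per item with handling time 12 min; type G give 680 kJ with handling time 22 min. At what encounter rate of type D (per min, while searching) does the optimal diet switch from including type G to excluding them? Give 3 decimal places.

0.065 per min

The zero-one rule: include type G iff E₂/h₂ > λE₁/(1+λh₁). Equality gives the switch point.
λE₁h₂ = E₂ + λE₂h₁ ⇒ λ = E₂/(E₁h₂ − E₂h₁) = 680/(1.87e+04 − 8160) = 0.06452 per min.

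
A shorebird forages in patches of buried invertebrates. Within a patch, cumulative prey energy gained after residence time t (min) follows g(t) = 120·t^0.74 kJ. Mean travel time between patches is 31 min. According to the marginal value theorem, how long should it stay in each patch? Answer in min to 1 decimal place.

88.2 min

Maximise g(t)/(T+t): set derivative to zero → g'(t)(T+t) = g(t).
g'(t) = 0.74·120·t^-0.26. Setting 0.74·120·t^-0.26 = 120·t^0.74/(31+t) gives 0.74(31+t) = t, so 0.26·t = 0.74×31.
t* = 0.74×31/0.26 = 88.23 min.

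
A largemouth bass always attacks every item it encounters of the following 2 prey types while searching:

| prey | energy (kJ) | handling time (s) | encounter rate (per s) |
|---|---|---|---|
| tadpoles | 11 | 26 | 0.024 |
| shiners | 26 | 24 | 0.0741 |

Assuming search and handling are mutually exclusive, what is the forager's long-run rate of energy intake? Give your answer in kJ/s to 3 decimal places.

0.644 kJ/s

Energy encountered per unit search time: 0.024×11 + 0.0741×26 = 2.191 kJ/s.
Handling time per unit search time: 0.024×26 + 0.0741×24 = 2.402.
Rate = 2.191/(1 + 2.402) = 0.6438 kJ/s.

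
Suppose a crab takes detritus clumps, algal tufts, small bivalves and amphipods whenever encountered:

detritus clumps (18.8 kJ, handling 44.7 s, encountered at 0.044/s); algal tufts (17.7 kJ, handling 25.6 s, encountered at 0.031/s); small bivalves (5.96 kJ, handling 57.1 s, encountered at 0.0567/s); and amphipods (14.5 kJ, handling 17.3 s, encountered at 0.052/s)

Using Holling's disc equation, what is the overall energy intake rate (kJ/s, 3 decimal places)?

0.312 kJ/s

R = Σλ_iE_i / (1 + Σλ_ih_i)
Numerator: 0.044×18.8 + 0.031×17.7 + 0.0567×5.96 + 0.052×14.5 = 2.468
Denominator: 1 + 0.044×44.7 + 0.031×25.6 + 0.0567×57.1 + 0.052×17.3 = 7.898
R = 2.468/7.898 = 0.3125 kJ/s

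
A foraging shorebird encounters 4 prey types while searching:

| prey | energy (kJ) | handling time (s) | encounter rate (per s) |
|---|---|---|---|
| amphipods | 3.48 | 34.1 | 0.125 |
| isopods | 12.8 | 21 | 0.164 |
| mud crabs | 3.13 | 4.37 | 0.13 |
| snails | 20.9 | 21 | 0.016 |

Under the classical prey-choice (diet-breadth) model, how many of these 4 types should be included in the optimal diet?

E/h in descending order: snails 0.995, mud crabs 0.716, isopods 0.61, amphipods 0.102 kJ/s. The optimal diet is the largest prefix of this list for which every included type satisfies E_i/h_i > R on the types above it.
Rate on top 1: 0.2503. mud crabs: 0.716 > 0.2503 → include.
Rate on top 2: 0.3893. isopods: 0.61 > 0.3893 → include.
Rate on top 3: 0.5311. amphipods: 0.102 < 0.5311 → exclude; stop.
Optimal diet: snails, mud crabs, isopods — 3 of 4 types.

3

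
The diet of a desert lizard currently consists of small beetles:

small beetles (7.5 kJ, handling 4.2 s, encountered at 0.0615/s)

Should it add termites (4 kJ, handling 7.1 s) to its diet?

Current rate: (0.0615×7.5)/(1 + 0.0615×4.2) = 0.3666 kJ/s.
termites: E/h = 4/7.1 = 0.5634 kJ/s.
Since 0.5634 > R, including termites increases the long-run rate.

Yes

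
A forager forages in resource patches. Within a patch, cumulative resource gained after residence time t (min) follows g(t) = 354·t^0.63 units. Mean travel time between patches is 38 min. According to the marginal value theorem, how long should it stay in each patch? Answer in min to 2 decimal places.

Maximise g(t)/(T+t): set derivative to zero → g'(t)(T+t) = g(t).
g'(t) = 0.63·354·t^-0.37. Setting 0.63·354·t^-0.37 = 354·t^0.63/(38+t) gives 0.63(38+t) = t, so 0.37·t = 0.63×38.
t* = 0.63×38/0.37 = 64.7 min.

64.70 min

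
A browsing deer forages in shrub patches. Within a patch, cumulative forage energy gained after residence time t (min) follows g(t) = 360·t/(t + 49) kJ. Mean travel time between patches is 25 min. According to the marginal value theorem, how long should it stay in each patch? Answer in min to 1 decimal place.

Maximise g(t)/(T+t): set derivative to zero → g'(t)(T+t) = g(t).
g'(t) = 360·49/(t + 49)². Setting 360·49/(t+49)² = 360t/[(t+49)(25+t)] gives 49(25+t) = t(t+49), so t² = 49×25 = 1225.
t* = √1225 = 35 min.

35.0 min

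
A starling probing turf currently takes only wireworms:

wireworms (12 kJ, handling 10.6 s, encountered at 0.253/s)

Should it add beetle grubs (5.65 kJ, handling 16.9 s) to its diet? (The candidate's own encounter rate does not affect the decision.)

No

Intake rate on the current diet: R = (0.253×12) / (1 + 0.253×10.6) = 3.036/3.682 = 0.8246 kJ/s.
Profitability of beetle grubs: 5.65/16.9 = 0.3343 kJ/s.
Since 0.3343 < R, time spent handling beetle grubs is better spent searching.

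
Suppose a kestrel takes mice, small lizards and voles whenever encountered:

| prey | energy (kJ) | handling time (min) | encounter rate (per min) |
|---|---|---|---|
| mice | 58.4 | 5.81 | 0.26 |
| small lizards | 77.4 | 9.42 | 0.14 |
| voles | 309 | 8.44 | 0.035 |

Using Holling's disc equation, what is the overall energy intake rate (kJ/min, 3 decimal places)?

Energy encountered per unit search time: 0.26×58.4 + 0.14×77.4 + 0.035×309 = 36.84 kJ/min.
Handling time per unit search time: 0.26×5.81 + 0.14×9.42 + 0.035×8.44 = 3.125.
Rate = 36.84/(1 + 3.125) = 8.93 kJ/min.

8.930 kJ/min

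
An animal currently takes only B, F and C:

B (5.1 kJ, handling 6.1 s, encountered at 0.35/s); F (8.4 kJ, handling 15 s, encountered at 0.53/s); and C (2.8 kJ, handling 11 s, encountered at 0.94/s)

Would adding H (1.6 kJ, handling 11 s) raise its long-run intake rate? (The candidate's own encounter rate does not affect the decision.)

No

On B, F and C alone, R = ΣλE/(1+Σλh) = 8.869/21.43 = 0.414 kJ/s.
Profitability of H: 1.6/11 = 0.1455 kJ/s.
0.1455 < 0.414, so adding H would lower the average — exclude it.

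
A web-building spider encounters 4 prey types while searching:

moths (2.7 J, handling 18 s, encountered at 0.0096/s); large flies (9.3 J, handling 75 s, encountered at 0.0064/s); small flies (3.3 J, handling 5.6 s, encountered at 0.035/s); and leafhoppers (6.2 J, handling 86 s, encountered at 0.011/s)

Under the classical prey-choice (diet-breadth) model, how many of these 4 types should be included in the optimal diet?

Profitabilities (E/h, J/s): small flies 0.589, moths 0.15, large flies 0.124, leafhoppers 0.0721. Add prey in this order while the next type's profitability exceeds the intake rate on those already taken.
Rate on top 1: 0.09657. moths: 0.15 > 0.09657 → include.
Rate on top 2: 0.1033. large flies: 0.124 > 0.1033 → include.
Rate on top 3: 0.1087. leafhoppers: 0.0721 < 0.1087 → exclude; stop.
Optimal diet: small flies, moths, large flies — 3 of 4 types.

3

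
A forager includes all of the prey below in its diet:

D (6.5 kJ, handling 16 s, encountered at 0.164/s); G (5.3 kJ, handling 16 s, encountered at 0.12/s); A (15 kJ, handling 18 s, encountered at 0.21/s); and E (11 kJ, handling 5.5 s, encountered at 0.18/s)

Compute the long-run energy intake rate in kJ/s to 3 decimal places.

R = (0.164×6.5 + 0.12×5.3 + 0.21×15 + 0.18×11) / (1 + 0.164×16 + 0.12×16 + 0.21×18 + 0.18×5.5) = 6.832/10.31 = 0.6624 kJ/s.

0.662 kJ/s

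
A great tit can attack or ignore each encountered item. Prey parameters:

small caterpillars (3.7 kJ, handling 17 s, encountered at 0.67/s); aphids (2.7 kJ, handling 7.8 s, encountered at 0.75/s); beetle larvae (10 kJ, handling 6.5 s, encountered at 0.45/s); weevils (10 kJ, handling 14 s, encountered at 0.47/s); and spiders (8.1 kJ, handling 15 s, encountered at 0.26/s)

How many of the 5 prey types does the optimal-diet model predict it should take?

1

Profitabilities (E/h, kJ/s): beetle larvae 1.54, weevils 0.714, spiders 0.54, aphids 0.346, small caterpillars 0.218. Add prey in this order while the next type's profitability exceeds the intake rate on those already taken.
Rate on top 1: 1.146. weevils: 0.714 < 1.146 → exclude; stop.
Optimal diet: beetle larvae — 1 of 5 types.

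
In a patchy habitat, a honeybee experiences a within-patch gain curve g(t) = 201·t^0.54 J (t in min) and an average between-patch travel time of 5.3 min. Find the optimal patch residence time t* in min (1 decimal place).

6.2 min

Maximise g(t)/(T+t): set derivative to zero → g'(t)(T+t) = g(t).
g'(t) = 0.54·201·t^-0.46. Setting 0.54·201·t^-0.46 = 201·t^0.54/(5.3+t) gives 0.54(5.3+t) = t, so 0.46·t = 0.54×5.3.
t* = 0.54×5.3/0.46 = 6.222 min.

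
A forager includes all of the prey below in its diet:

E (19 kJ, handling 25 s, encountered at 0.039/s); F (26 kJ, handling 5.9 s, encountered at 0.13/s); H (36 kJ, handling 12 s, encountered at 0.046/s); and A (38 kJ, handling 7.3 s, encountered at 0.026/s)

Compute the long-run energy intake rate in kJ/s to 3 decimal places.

1.942 kJ/s

Energy encountered per unit search time: 0.039×19 + 0.13×26 + 0.046×36 + 0.026×38 = 6.765 kJ/s.
Handling time per unit search time: 0.039×25 + 0.13×5.9 + 0.046×12 + 0.026×7.3 = 2.484.
Rate = 6.765/(1 + 2.484) = 1.942 kJ/s.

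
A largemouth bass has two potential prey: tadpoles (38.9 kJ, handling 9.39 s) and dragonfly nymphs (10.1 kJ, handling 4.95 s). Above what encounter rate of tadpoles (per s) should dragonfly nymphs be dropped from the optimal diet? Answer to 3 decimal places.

0.103 per s

Drop dragonfly nymphs once their profitability E₂/h₂ falls below the rate achievable on tadpoles alone: E₂/h₂ = λE₁/(1 + λh₁).
Solve for λ: λE₁h₂ = E₂(1 + λh₁) → λ(E₁h₂ − E₂h₁) = E₂ → λ = E₂/(E₁h₂ − E₂h₁).
λ = 10.1/(38.9×4.95 − 10.1×9.39) = 10.1/97.72 = 0.1034 per s.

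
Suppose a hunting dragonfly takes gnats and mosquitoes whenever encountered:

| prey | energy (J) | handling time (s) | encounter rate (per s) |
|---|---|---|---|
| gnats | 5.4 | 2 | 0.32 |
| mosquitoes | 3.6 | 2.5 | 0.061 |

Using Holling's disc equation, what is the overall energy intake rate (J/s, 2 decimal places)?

1.09 J/s

R = (0.32×5.4 + 0.061×3.6) / (1 + 0.32×2 + 0.061×2.5) = 1.948/1.792 = 1.087 J/s.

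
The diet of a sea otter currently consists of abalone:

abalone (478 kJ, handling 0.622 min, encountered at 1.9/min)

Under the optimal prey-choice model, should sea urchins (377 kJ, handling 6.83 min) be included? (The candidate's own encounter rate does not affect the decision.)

Intake rate on the current diet: R = (1.9×478) / (1 + 1.9×0.622) = 908.2/2.182 = 416.3 kJ/min.
Profitability of sea urchins: 377/6.83 = 55.2 kJ/min.
Since 55.2 < R, time spent handling sea urchins is better spent searching.

No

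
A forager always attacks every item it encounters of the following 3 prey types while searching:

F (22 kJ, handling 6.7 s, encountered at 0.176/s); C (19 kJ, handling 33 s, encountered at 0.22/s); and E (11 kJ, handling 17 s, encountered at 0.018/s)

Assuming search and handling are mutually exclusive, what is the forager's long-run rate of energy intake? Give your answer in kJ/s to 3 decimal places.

R = Σλ_iE_i / (1 + Σλ_ih_i)
Numerator: 0.176×22 + 0.22×19 + 0.018×11 = 8.25
Denominator: 1 + 0.176×6.7 + 0.22×33 + 0.018×17 = 9.745
R = 8.25/9.745 = 0.8466 kJ/s

0.847 kJ/s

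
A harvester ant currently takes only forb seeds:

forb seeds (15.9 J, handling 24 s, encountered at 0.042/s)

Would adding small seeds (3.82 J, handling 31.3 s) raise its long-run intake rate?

No

On forb seeds alone, R = ΣλE/(1+Σλh) = 0.6678/2.008 = 0.3326 J/s.
Profitability of small seeds: 3.82/31.3 = 0.122 J/s.
0.122 < 0.3326, so adding small seeds would lower the average — exclude it.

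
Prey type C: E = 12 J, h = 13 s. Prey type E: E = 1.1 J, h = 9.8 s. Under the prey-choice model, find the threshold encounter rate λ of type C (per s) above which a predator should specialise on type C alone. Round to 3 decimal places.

The zero-one rule: include type E iff E₂/h₂ > λE₁/(1+λh₁). Equality gives the switch point.
λE₁h₂ = E₂ + λE₂h₁ ⇒ λ = E₂/(E₁h₂ − E₂h₁) = 1.1/(117.6 − 14.3) = 0.01065 per s.

0.011 per s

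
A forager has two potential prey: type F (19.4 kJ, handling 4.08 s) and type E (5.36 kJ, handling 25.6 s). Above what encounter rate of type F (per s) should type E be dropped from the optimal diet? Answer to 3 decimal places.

At the threshold, the rate on type F alone equals the profitability of type E: λ·19.4/(1 + λ·4.08) = 5.36/25.6 = 0.2094.
Rearranging, λ(19.4 − 0.2094×4.08) = 0.2094, so λ = 0.2094/18.55 = 0.01129 per s.

0.011 per s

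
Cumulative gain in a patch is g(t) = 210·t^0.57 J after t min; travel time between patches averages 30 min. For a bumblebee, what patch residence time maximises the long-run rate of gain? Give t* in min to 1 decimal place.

By the marginal value theorem, leave when the instantaneous gain rate g'(t) equals the habitat-wide average g(t)/(T + t).
g'(t) = 0.57·210·t^-0.43. Setting 0.57·210·t^-0.43 = 210·t^0.57/(30+t) gives 0.57(30+t) = t, so 0.43·t = 0.57×30.
t* = 0.57×30/0.43 = 39.77 min.

39.8 min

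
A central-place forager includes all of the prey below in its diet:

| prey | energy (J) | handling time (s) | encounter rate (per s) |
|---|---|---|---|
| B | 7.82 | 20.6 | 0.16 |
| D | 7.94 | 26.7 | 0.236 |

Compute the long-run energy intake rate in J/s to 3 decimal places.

0.295 J/s

Energy encountered per unit search time: 0.16×7.82 + 0.236×7.94 = 3.125 J/s.
Handling time per unit search time: 0.16×20.6 + 0.236×26.7 = 9.597.
Rate = 3.125/(1 + 9.597) = 0.2949 J/s.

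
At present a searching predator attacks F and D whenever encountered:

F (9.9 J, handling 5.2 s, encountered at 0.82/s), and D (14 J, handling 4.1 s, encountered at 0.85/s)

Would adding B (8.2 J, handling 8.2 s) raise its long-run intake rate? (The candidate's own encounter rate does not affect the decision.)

No

Intake rate on the current diet: R = (0.82×9.9 + 0.85×14) / (1 + 0.82×5.2 + 0.85×4.1) = 20.02/8.749 = 2.288 J/s.
Profitability of B: 8.2/8.2 = 1 J/s.
1 < 2.288, so adding B would lower the average — exclude it.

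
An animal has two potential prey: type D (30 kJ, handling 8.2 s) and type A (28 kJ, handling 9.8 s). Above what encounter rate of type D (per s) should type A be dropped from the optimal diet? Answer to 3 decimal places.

The zero-one rule: include type A iff E₂/h₂ > λE₁/(1+λh₁). Equality gives the switch point.
λE₁h₂ = E₂ + λE₂h₁ ⇒ λ = E₂/(E₁h₂ − E₂h₁) = 28/(294 − 229.6) = 0.4348 per s.

0.435 per s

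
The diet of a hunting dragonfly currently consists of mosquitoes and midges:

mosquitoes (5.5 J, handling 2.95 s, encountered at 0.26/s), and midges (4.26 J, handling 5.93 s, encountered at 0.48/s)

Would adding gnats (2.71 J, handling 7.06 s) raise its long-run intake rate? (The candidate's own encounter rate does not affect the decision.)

No

Intake rate on the current diet: R = (0.26×5.5 + 0.48×4.26) / (1 + 0.26×2.95 + 0.48×5.93) = 3.475/4.613 = 0.7532 J/s.
Profitability of gnats: 2.71/7.06 = 0.3839 J/s.
0.3839 < 0.7532, so adding gnats would lower the average — exclude it.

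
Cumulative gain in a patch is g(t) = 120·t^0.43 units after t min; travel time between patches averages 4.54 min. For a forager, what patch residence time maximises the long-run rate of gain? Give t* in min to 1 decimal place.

Optimal t* satisfies g'(t*) = g(t*)/(T + t*).
g'(t) = 0.43·120·t^-0.57. Setting 0.43·120·t^-0.57 = 120·t^0.43/(4.54+t) gives 0.43(4.54+t) = t, so 0.57·t = 0.43×4.54.
t* = 0.43×4.54/0.57 = 3.425 min.

3.4 min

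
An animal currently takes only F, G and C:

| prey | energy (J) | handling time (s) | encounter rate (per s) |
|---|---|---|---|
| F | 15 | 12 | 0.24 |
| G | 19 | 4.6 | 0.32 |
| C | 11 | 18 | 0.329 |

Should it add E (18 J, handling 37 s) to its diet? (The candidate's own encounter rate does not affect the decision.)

No

Intake rate on the current diet: R = (0.24×15 + 0.32×19 + 0.329×11) / (1 + 0.24×12 + 0.32×4.6 + 0.329×18) = 13.3/11.27 = 1.18 J/s.
Profitability of E: 18/37 = 0.4865 J/s.
Since 0.4865 < R, time spent handling E is better spent searching.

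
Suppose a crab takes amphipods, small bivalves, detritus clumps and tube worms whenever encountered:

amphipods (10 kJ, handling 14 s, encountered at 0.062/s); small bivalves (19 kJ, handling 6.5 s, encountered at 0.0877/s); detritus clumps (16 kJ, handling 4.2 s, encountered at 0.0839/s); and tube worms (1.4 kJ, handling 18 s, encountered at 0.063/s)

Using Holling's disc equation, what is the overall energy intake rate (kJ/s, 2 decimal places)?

R = Σλ_iE_i / (1 + Σλ_ih_i)
Numerator: 0.062×10 + 0.0877×19 + 0.0839×16 + 0.063×1.4 = 3.717
Denominator: 1 + 0.062×14 + 0.0877×6.5 + 0.0839×4.2 + 0.063×18 = 3.924
R = 3.717/3.924 = 0.9471 kJ/s

0.95 kJ/s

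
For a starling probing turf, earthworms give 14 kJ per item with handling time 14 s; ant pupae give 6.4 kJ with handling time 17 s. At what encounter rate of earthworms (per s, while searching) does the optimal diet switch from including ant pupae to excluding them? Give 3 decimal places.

At the threshold, the rate on earthworms alone equals the profitability of ant pupae: λ·14/(1 + λ·14) = 6.4/17 = 0.3765.
Rearranging, λ(14 − 0.3765×14) = 0.3765, so λ = 0.3765/8.729 = 0.04313 per s.

0.043 per s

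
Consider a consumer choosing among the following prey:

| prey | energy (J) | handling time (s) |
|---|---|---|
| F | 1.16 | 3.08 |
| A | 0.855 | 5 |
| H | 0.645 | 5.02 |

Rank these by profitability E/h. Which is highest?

F

Profitability E/h (J/s): F = 1.16/3.08 = 0.377, A = 0.855/5 = 0.171, H = 0.645/5.02 = 0.128.
Ranked: F > A > H.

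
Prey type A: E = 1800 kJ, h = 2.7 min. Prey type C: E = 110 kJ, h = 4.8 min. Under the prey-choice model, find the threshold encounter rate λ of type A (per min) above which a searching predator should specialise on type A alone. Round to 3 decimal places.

0.013 per min

At the threshold, the rate on type A alone equals the profitability of type C: λ·1800/(1 + λ·2.7) = 110/4.8 = 22.92.
Rearranging, λ(1800 − 22.92×2.7) = 22.92, so λ = 22.92/1738 = 0.01318 per min.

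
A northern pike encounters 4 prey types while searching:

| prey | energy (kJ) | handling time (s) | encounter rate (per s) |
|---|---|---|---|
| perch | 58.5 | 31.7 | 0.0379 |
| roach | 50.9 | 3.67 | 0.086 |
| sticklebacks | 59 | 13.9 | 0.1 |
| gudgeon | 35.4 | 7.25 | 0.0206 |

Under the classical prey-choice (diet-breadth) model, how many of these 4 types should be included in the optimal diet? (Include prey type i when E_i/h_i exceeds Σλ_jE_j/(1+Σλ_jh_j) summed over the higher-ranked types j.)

Rank by E/h (kJ/s): roach 13.9, gudgeon 4.88, sticklebacks 4.24, perch 1.85. Include each in turn until the next type's E/h falls below the running intake rate.
Rate on top 1: 3.327. gudgeon: 4.88 > 3.327 → include.
Rate on top 2: 3.486. sticklebacks: 4.24 > 3.486 → include.
Rate on top 3: 3.855. perch: 1.85 < 3.855 → exclude; stop.
Optimal diet: roach, gudgeon, sticklebacks — 3 of 4 types.

3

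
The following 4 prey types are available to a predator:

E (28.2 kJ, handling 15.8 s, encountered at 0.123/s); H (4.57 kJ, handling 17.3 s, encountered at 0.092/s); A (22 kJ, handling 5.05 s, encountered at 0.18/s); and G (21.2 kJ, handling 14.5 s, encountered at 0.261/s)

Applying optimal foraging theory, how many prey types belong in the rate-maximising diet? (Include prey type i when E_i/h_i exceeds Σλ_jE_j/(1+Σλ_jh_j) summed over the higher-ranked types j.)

Rank by E/h (kJ/s): A 4.36, E 1.78, G 1.46, H 0.264. Include each in turn until the next type's E/h falls below the running intake rate.
Rate on top 1: 2.074. E: 1.78 < 2.074 → exclude; stop.
Optimal diet: A — 1 of 4 types.

1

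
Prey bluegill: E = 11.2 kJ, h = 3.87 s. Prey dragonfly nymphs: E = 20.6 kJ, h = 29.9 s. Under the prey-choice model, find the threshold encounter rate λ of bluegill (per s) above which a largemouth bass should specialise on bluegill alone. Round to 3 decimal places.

The zero-one rule: include dragonfly nymphs iff E₂/h₂ > λE₁/(1+λh₁). Equality gives the switch point.
λE₁h₂ = E₂ + λE₂h₁ ⇒ λ = E₂/(E₁h₂ − E₂h₁) = 20.6/(334.9 − 79.72) = 0.08073 per s.

0.081 per s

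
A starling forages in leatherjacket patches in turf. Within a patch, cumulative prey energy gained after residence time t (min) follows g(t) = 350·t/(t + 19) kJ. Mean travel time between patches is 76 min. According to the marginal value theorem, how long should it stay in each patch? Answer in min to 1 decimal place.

38.0 min

Maximise g(t)/(T+t): set derivative to zero → g'(t)(T+t) = g(t).
g'(t) = 350·19/(t + 19)². Setting 350·19/(t+19)² = 350t/[(t+19)(76+t)] gives 19(76+t) = t(t+19), so t² = 19×76 = 1444.
t* = √1444 = 38 min.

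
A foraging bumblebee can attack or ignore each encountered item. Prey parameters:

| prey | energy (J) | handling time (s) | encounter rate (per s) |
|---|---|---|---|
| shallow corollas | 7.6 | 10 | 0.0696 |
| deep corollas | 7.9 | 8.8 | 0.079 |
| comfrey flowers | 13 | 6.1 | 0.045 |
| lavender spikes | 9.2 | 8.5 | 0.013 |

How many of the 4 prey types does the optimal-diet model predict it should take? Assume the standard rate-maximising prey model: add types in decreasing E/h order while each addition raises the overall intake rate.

Profitabilities (E/h, J/s): comfrey flowers 2.13, lavender spikes 1.08, deep corollas 0.898, shallow corollas 0.76. Add prey in this order while the next type's profitability exceeds the intake rate on those already taken.
Rate on top 1: 0.459. lavender spikes: 1.08 > 0.459 → include.
Rate on top 2: 0.5087. deep corollas: 0.898 > 0.5087 → include.
Rate on top 3: 0.6387. shallow corollas: 0.76 > 0.6387 → include.
Optimal diet: comfrey flowers, lavender spikes, deep corollas, shallow corollas — 4 of 4 types.

4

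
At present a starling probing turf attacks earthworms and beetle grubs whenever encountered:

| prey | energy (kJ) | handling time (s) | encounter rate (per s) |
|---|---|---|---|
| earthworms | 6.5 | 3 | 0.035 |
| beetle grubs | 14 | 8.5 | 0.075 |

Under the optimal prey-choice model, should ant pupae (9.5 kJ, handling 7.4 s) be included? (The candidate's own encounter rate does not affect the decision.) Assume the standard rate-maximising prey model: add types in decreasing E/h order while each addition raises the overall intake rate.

Yes

On earthworms and beetle grubs alone, R = ΣλE/(1+Σλh) = 1.278/1.742 = 0.7331 kJ/s.
ant pupae: E/h = 9.5/7.4 = 1.284 kJ/s.
1.284 > 0.7331, so adding ant pupae raises the average — include it.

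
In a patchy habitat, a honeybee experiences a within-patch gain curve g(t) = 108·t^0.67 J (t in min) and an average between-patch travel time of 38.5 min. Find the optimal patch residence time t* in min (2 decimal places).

78.17 min

Optimal t* satisfies g'(t*) = g(t*)/(T + t*).
g'(t) = 0.67·108·t^-0.33. Setting 0.67·108·t^-0.33 = 108·t^0.67/(38.5+t) gives 0.67(38.5+t) = t, so 0.33·t = 0.67×38.5.
t* = 0.67×38.5/0.33 = 78.17 min.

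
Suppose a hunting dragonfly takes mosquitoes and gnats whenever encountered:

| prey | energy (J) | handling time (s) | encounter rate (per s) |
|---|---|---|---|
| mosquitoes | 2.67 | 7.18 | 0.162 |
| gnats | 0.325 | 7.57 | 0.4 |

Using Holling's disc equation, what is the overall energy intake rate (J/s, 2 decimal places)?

R = Σλ_iE_i / (1 + Σλ_ih_i)
Numerator: 0.162×2.67 + 0.4×0.325 = 0.5625
Denominator: 1 + 0.162×7.18 + 0.4×7.57 = 5.191
R = 0.5625/5.191 = 0.1084 J/s

0.11 J/s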